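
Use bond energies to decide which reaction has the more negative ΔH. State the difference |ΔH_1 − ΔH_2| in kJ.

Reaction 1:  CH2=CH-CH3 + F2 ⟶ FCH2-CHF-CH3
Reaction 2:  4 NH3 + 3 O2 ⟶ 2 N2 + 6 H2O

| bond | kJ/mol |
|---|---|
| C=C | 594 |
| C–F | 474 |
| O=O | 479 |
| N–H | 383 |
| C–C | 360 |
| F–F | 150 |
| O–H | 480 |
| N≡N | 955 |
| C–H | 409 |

Reaction 1:
  Bonds broken (reactants):
    C–C: 1 × 360 = 360
    C–H: 6 × 409 = 2454
    C=C: 1 × 594 = 594
    F–F: 1 × 150 = 150
    Σ(broken) = 3558 kJ
  Bonds formed (products):
    C–C: 2 × 360 = 720
    C–F: 2 × 474 = 948
    C–H: 6 × 409 = 2454
    Σ(formed) = 4122 kJ
  ΔH_1 = 3558 − 4122 = −564 kJ
Reaction 2:
  Bonds broken (reactants):
    N–H: 12 × 383 = 4596
    O=O: 3 × 479 = 1437
    Σ(broken) = 6033 kJ
  Bonds formed (products):
    N≡N: 2 × 955 = 1910
    O–H: 12 × 480 = 5760
    Σ(formed) = 7670 kJ
  ΔH_2 = 6033 − 7670 = −1637 kJ
ΔH_1 − ΔH_2 = +1073 kJ, so reaction 2 has the more negative ΔH; |ΔH_1 − ΔH_2| = 1073 kJ.

Reaction 2, by 1073 kJ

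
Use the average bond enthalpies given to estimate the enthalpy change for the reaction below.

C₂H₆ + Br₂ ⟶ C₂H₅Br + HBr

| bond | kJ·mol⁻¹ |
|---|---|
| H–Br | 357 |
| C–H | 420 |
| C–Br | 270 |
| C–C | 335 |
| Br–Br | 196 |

Bonds broken (reactants):
  Br–Br: 1 × 196 = 196
  C–C: 1 × 335 = 335
  C–H: 6 × 420 = 2520
  Σ(broken) = 3051 kJ
Bonds formed (products):
  C–Br: 1 × 270 = 270
  C–C: 1 × 335 = 335
  C–H: 5 × 420 = 2100
  H–Br: 1 × 357 = 357
  Σ(formed) = 3062 kJ
ΔH = Σ(broken) − Σ(formed) = 3051 − 3062 = −11 kJ

ΔH ≈ −11 kJ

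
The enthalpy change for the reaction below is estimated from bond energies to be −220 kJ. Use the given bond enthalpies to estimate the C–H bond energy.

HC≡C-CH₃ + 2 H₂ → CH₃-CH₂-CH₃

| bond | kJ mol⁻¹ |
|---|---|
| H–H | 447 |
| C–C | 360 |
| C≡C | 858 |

D(C–H) ≈ 403 kJ/mol

Let D be the C–H bond energy.
Σ(broken) = 1×858 + 1×360 + 4×D + 2×447 = 2112 + 4D
Σ(formed) = 2×360 + 8×D = 720 + 8D
ΔH = Σ(broken) − Σ(formed) = (2112 + 4D) − (720 + 8D) = +1392 − 4D
Setting this equal to −220 kJ gives 4D = 1612, so D = 403 kJ/mol.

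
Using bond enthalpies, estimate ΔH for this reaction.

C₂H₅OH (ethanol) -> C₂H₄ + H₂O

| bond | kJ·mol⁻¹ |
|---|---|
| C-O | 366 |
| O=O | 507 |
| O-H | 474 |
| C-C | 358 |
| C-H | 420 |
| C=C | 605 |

ΔH ≈ +65 kJ

Bonds broken (reactants):
  C-C: 1 × 358 = 358
  C-H: 5 × 420 = 2100
  C-O: 1 × 366 = 366
  O-H: 1 × 474 = 474
  Σ(broken) = 3298 kJ
Bonds formed (products):
  C-H: 4 × 420 = 1680
  C=C: 1 × 605 = 605
  O-H: 2 × 474 = 948
  Σ(formed) = 3233 kJ
ΔH = Σ(broken) − Σ(formed) = 3298 − 3233 = +65 kJ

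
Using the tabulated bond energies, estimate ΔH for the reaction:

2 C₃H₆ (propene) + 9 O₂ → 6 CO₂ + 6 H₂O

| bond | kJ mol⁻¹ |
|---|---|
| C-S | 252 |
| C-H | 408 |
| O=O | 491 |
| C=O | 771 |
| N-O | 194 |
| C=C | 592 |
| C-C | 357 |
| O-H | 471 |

ΔH ≈ −3691 kJ

Bonds broken (reactants):
  C-C: 2 × 357 = 714
  C-H: 12 × 408 = 4896
  C=C: 2 × 592 = 1184
  O=O: 9 × 491 = 4419
  Σ(broken) = 11213 kJ
Bonds formed (products):
  C=O: 12 × 771 = 9252
  O-H: 12 × 471 = 5652
  Σ(formed) = 14904 kJ
ΔH = Σ(broken) − Σ(formed) = 11213 − 14904 = −3691 kJ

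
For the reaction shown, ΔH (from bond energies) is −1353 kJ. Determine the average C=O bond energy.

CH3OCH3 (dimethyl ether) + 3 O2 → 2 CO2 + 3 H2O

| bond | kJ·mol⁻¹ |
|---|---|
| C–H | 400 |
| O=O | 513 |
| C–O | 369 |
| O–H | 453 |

D(C=O) ≈ 828 kJ/mol

Let D be the C=O bond energy.
Σ(broken) = 6×400 + 2×369 + 3×513 = 4677
Σ(formed) = 4×D + 6×453 = 2718 + 4D
ΔH = Σ(broken) − Σ(formed) = (4677) − (2718 + 4D) = +1959 − 4D
Setting this equal to −1353 kJ gives 4D = 3312, so D = 828 kJ/mol.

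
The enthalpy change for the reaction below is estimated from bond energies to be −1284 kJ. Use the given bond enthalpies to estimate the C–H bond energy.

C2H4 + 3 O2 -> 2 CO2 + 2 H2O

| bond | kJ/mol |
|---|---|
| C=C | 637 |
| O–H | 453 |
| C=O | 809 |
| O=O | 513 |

D(C–H) ≈ 397 kJ/mol

Let D be the C–H bond energy.
Σ(broken) = 4×D + 1×637 + 3×513 = 2176 + 4D
Σ(formed) = 4×809 + 4×453 = 5048
ΔH = Σ(broken) − Σ(formed) = (2176 + 4D) − (5048) = −2872 + 4D
Setting this equal to −1284 kJ gives 4D = 1588, so D = 397 kJ/mol.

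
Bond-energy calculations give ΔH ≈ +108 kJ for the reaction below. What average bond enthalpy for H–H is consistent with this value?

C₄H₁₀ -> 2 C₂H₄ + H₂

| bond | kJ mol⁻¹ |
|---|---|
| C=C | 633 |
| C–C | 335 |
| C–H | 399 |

Let D be the H–H bond energy.
Σ(broken) = 3×335 + 10×399 = 4995
Σ(formed) = 8×399 + 2×633 + 1×D = 4458 + D
ΔH = Σ(broken) − Σ(formed) = (4995) − (4458 + D) = +537 − D
Setting this equal to +108 kJ gives D = 429 kJ/mol.

D(H–H) ≈ 429 kJ/mol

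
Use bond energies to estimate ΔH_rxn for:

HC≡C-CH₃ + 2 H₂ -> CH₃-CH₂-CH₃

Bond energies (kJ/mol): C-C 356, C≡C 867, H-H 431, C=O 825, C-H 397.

Bonds broken (reactants):
  C≡C: 1 × 867 = 867
  C-C: 1 × 356 = 356
  C-H: 4 × 397 = 1588
  H-H: 2 × 431 = 862
  Σ(broken) = 3673 kJ
Bonds formed (products):
  C-C: 2 × 356 = 712
  C-H: 8 × 397 = 3176
  Σ(formed) = 3888 kJ
ΔH = Σ(broken) − Σ(formed) = 3673 − 3888 = −215 kJ

ΔH ≈ −215 kJ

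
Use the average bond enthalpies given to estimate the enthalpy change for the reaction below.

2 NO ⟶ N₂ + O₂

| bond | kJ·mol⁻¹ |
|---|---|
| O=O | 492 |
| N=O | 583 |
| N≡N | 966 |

Bonds broken (reactants):
  N=O: 2 × 583 = 1166
  Σ(broken) = 1166 kJ
Bonds formed (products):
  N≡N: 1 × 966 = 966
  O=O: 1 × 492 = 492
  Σ(formed) = 1458 kJ
ΔH = Σ(broken) − Σ(formed) = 1166 − 1458 = −292 kJ

ΔH ≈ −292 kJ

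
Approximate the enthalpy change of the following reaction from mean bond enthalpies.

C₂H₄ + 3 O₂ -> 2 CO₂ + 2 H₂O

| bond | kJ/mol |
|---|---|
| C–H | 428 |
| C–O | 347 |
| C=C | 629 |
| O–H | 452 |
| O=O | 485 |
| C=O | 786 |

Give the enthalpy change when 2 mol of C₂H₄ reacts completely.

Bonds broken (reactants):
  C–H: 4 × 428 = 1712
  C=C: 1 × 629 = 629
  O=O: 3 × 485 = 1455
  Σ(broken) = 3796 kJ
Bonds formed (products):
  C=O: 4 × 786 = 3144
  O–H: 4 × 452 = 1808
  Σ(formed) = 4952 kJ
ΔH = Σ(broken) − Σ(formed) = 3796 − 4952 = −1156 kJ
For 2× the reaction as written: 2 × (−1156) = −2312 kJ

ΔH = −2312 kJ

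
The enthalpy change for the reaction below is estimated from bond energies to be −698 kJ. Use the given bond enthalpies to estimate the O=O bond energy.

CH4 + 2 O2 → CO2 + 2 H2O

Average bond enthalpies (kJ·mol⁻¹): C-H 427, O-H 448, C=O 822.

D(O=O) ≈ 515 kJ/mol

Let D be the O=O bond energy.
Σ(broken) = 4×427 + 2×D = 1708 + 2D
Σ(formed) = 2×822 + 4×448 = 3436
ΔH = Σ(broken) − Σ(formed) = (1708 + 2D) − (3436) = −1728 + 2D
Setting this equal to −698 kJ gives 2D = 1030, so D = 515 kJ/mol.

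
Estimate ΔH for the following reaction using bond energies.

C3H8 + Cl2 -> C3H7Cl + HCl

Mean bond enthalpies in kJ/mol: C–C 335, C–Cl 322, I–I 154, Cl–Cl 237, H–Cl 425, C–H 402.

ΔH ≈ −108 kJ

Bonds broken (reactants):
  C–C: 2 × 335 = 670
  C–H: 8 × 402 = 3216
  Cl–Cl: 1 × 237 = 237
  Σ(broken) = 4123 kJ
Bonds formed (products):
  C–C: 2 × 335 = 670
  C–Cl: 1 × 322 = 322
  C–H: 7 × 402 = 2814
  H–Cl: 1 × 425 = 425
  Σ(formed) = 4231 kJ
ΔH = Σ(broken) − Σ(formed) = 4123 − 4231 = −108 kJ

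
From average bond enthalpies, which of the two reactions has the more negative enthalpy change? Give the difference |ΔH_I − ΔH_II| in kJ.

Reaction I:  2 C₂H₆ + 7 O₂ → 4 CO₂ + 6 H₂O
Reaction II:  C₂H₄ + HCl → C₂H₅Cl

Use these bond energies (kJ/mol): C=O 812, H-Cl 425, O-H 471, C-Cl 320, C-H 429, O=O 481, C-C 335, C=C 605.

Reaction I, by 2909 kJ

Reaction I:
  Bonds broken (reactants):
    C-C: 2 × 335 = 670
    C-H: 12 × 429 = 5148
    O=O: 7 × 481 = 3367
    Σ(broken) = 9185 kJ
  Bonds formed (products):
    C=O: 8 × 812 = 6496
    O-H: 12 × 471 = 5652
    Σ(formed) = 12148 kJ
  ΔH_I = 9185 − 12148 = −2963 kJ
Reaction II:
  Bonds broken (reactants):
    C-H: 4 × 429 = 1716
    C=C: 1 × 605 = 605
    H-Cl: 1 × 425 = 425
    Σ(broken) = 2746 kJ
  Bonds formed (products):
    C-C: 1 × 335 = 335
    C-Cl: 1 × 320 = 320
    C-H: 5 × 429 = 2145
    Σ(formed) = 2800 kJ
  ΔH_II = 2746 − 2800 = −54 kJ
ΔH_I − ΔH_II = −2909 kJ, so reaction I has the more negative ΔH; |ΔH_I − ΔH_II| = 2909 kJ.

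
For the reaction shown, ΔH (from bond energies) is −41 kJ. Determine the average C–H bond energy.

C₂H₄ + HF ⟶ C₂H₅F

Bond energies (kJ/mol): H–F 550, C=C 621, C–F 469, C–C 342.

Let D be the C–H bond energy.
Σ(broken) = 4×D + 1×621 + 1×550 = 1171 + 4D
Σ(formed) = 1×342 + 1×469 + 5×D = 811 + 5D
ΔH = Σ(broken) − Σ(formed) = (1171 + 4D) − (811 + 5D) = +360 − D
Setting this equal to −41 kJ gives D = 401 kJ/mol.

D(C–H) ≈ 401 kJ/mol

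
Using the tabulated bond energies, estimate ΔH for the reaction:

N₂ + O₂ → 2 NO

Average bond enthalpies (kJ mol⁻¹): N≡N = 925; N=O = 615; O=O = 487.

ΔH ≈ +182 kJ

Bonds broken (reactants):
  N≡N: 1 × 925 = 925
  O=O: 1 × 487 = 487
  Σ(broken) = 1412 kJ
Bonds formed (products):
  N=O: 2 × 615 = 1230
  Σ(formed) = 1230 kJ
ΔH = Σ(broken) − Σ(formed) = 1412 − 1230 = +182 kJ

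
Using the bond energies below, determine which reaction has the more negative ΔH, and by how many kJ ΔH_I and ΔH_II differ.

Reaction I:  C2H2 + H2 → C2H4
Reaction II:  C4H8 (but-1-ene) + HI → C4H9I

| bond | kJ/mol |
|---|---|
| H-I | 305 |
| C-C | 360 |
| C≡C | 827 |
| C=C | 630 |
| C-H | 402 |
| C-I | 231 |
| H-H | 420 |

Reaction I:
  Bonds broken (reactants):
    C≡C: 1 × 827 = 827
    C-H: 2 × 402 = 804
    H-H: 1 × 420 = 420
    Σ(broken) = 2051 kJ
  Bonds formed (products):
    C-H: 4 × 402 = 1608
    C=C: 1 × 630 = 630
    Σ(formed) = 2238 kJ
  ΔH_I = 2051 − 2238 = −187 kJ
Reaction II:
  Bonds broken (reactants):
    C-C: 2 × 360 = 720
    C-H: 8 × 402 = 3216
    C=C: 1 × 630 = 630
    H-I: 1 × 305 = 305
    Σ(broken) = 4871 kJ
  Bonds formed (products):
    C-C: 3 × 360 = 1080
    C-H: 9 × 402 = 3618
    C-I: 1 × 231 = 231
    Σ(formed) = 4929 kJ
  ΔH_II = 4871 − 4929 = −58 kJ
ΔH_I − ΔH_II = −129 kJ, so reaction I has the more negative ΔH; |ΔH_I − ΔH_II| = 129 kJ.

Reaction I, by 129 kJ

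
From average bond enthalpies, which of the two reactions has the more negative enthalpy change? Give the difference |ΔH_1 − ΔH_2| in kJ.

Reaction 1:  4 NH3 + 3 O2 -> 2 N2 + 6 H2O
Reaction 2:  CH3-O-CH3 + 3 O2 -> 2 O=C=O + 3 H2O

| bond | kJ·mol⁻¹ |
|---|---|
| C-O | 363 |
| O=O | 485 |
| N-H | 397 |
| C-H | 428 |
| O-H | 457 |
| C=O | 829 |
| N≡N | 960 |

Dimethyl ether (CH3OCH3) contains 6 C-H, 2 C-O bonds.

Reaction 2, by 124 kJ

Reaction 1:
  Bonds broken (reactants):
    N-H: 12 × 397 = 4764
    O=O: 3 × 485 = 1455
    Σ(broken) = 6219 kJ
  Bonds formed (products):
    N≡N: 2 × 960 = 1920
    O-H: 12 × 457 = 5484
    Σ(formed) = 7404 kJ
  ΔH_1 = 6219 − 7404 = −1185 kJ
Reaction 2:
  Bonds broken (reactants):
    C-H: 6 × 428 = 2568
    C-O: 2 × 363 = 726
    O=O: 3 × 485 = 1455
    Σ(broken) = 4749 kJ
  Bonds formed (products):
    C=O: 4 × 829 = 3316
    O-H: 6 × 457 = 2742
    Σ(formed) = 6058 kJ
  ΔH_2 = 4749 − 6058 = −1309 kJ
ΔH_1 − ΔH_2 = +124 kJ, so reaction 2 has the more negative ΔH; |ΔH_1 − ΔH_2| = 124 kJ.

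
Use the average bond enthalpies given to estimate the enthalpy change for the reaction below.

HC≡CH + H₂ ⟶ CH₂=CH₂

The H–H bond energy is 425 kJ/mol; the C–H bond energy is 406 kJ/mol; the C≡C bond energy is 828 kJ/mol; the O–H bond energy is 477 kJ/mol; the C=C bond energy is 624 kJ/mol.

ΔH ≈ −183 kJ

Bonds broken (reactants):
  C≡C: 1 × 828 = 828
  C–H: 2 × 406 = 812
  H–H: 1 × 425 = 425
  Σ(broken) = 2065 kJ
Bonds formed (products):
  C–H: 4 × 406 = 1624
  C=C: 1 × 624 = 624
  Σ(formed) = 2248 kJ
ΔH = Σ(broken) − Σ(formed) = 2065 − 2248 = −183 kJ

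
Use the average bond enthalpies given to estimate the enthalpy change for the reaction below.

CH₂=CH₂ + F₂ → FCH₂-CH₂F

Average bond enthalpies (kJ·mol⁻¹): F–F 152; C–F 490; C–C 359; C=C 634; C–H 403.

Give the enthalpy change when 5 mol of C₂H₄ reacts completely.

ΔH = −2765 kJ

Bonds broken (reactants):
  C–H: 4 × 403 = 1612
  C=C: 1 × 634 = 634
  F–F: 1 × 152 = 152
  Σ(broken) = 2398 kJ
Bonds formed (products):
  C–C: 1 × 359 = 359
  C–F: 2 × 490 = 980
  C–H: 4 × 403 = 1612
  Σ(formed) = 2951 kJ
ΔH = Σ(broken) − Σ(formed) = 2398 − 2951 = −553 kJ
For 5× the reaction as written: 5 × (−553) = −2765 kJ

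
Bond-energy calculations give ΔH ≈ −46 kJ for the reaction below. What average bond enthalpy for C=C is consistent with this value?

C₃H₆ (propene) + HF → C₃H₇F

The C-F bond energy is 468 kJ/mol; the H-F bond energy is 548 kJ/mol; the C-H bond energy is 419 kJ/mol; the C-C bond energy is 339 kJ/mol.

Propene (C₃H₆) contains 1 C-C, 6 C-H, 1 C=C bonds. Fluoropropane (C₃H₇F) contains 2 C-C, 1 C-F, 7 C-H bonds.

D(C=C) ≈ 632 kJ/mol

Let D be the C=C bond energy.
Σ(broken) = 1×339 + 6×419 + 1×D + 1×548 = 3401 + D
Σ(formed) = 2×339 + 1×468 + 7×419 = 4079
ΔH = Σ(broken) − Σ(formed) = (3401 + D) − (4079) = −678 + D
Setting this equal to −46 kJ gives D = 632 kJ/mol.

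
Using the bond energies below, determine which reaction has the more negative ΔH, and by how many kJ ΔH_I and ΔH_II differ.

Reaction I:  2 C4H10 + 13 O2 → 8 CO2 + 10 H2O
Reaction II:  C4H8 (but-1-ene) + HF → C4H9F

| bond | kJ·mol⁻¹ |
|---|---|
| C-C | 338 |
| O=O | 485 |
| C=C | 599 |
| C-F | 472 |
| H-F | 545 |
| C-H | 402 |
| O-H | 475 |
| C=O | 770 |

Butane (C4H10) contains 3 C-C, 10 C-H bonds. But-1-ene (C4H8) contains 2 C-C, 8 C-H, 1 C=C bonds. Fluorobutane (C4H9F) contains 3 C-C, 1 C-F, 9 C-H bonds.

Reaction I, by 5379 kJ

Reaction I:
  Bonds broken (reactants):
    C-C: 6 × 338 = 2028
    C-H: 20 × 402 = 8040
    O=O: 13 × 485 = 6305
    Σ(broken) = 16373 kJ
  Bonds formed (products):
    C=O: 16 × 770 = 12320
    O-H: 20 × 475 = 9500
    Σ(formed) = 21820 kJ
  ΔH_I = 16373 − 21820 = −5447 kJ
Reaction II:
  Bonds broken (reactants):
    C-C: 2 × 338 = 676
    C-H: 8 × 402 = 3216
    C=C: 1 × 599 = 599
    H-F: 1 × 545 = 545
    Σ(broken) = 5036 kJ
  Bonds formed (products):
    C-C: 3 × 338 = 1014
    C-F: 1 × 472 = 472
    C-H: 9 × 402 = 3618
    Σ(formed) = 5104 kJ
  ΔH_II = 5036 − 5104 = −68 kJ
ΔH_I − ΔH_II = −5379 kJ, so reaction I has the more negative ΔH; |ΔH_I − ΔH_II| = 5379 kJ.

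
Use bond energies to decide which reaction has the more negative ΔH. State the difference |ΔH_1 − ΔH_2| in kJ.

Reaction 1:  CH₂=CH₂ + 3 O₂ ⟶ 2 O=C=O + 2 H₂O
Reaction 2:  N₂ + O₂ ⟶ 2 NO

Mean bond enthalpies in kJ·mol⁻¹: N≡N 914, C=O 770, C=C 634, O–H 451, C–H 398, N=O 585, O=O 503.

Reaction 1:
  Bonds broken (reactants):
    C–H: 4 × 398 = 1592
    C=C: 1 × 634 = 634
    O=O: 3 × 503 = 1509
    Σ(broken) = 3735 kJ
  Bonds formed (products):
    C=O: 4 × 770 = 3080
    O–H: 4 × 451 = 1804
    Σ(formed) = 4884 kJ
  ΔH_1 = 3735 − 4884 = −1149 kJ
Reaction 2:
  Bonds broken (reactants):
    N≡N: 1 × 914 = 914
    O=O: 1 × 503 = 503
    Σ(broken) = 1417 kJ
  Bonds formed (products):
    N=O: 2 × 585 = 1170
    Σ(formed) = 1170 kJ
  ΔH_2 = 1417 − 1170 = +247 kJ
ΔH_1 − ΔH_2 = −1396 kJ, so reaction 1 has the more negative ΔH; |ΔH_1 − ΔH_2| = 1396 kJ.

Reaction 1, by 1396 kJ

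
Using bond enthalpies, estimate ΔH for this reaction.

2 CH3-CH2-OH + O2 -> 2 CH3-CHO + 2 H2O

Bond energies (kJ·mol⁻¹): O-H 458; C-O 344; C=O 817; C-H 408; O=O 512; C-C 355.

ΔH ≈ −534 kJ

Bonds broken (reactants):
  C-C: 2 × 355 = 710
  C-H: 10 × 408 = 4080
  C-O: 2 × 344 = 688
  O-H: 2 × 458 = 916
  O=O: 1 × 512 = 512
  Σ(broken) = 6906 kJ
Bonds formed (products):
  C-C: 2 × 355 = 710
  C-H: 8 × 408 = 3264
  C=O: 2 × 817 = 1634
  O-H: 4 × 458 = 1832
  Σ(formed) = 7440 kJ
ΔH = Σ(broken) − Σ(formed) = 6906 − 7440 = −534 kJ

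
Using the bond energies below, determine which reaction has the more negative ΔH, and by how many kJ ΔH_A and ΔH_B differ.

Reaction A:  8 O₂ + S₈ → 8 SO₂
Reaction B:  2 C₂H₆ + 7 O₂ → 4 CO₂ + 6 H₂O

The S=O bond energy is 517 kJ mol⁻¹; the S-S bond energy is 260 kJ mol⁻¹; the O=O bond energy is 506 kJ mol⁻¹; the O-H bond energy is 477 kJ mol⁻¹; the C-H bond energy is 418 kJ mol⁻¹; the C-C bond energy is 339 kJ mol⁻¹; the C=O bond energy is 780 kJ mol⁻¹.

Reaction A:
  Bonds broken (reactants):
    O=O: 8 × 506 = 4048
    S-S: 8 × 260 = 2080
    Σ(broken) = 6128 kJ
  Bonds formed (products):
    S=O: 16 × 517 = 8272
    Σ(formed) = 8272 kJ
  ΔH_A = 6128 − 8272 = −2144 kJ
Reaction B:
  Bonds broken (reactants):
    C-C: 2 × 339 = 678
    C-H: 12 × 418 = 5016
    O=O: 7 × 506 = 3542
    Σ(broken) = 9236 kJ
  Bonds formed (products):
    C=O: 8 × 780 = 6240
    O-H: 12 × 477 = 5724
    Σ(formed) = 11964 kJ
  ΔH_B = 9236 − 11964 = −2728 kJ
ΔH_A − ΔH_B = +584 kJ, so reaction B has the more negative ΔH; |ΔH_A − ΔH_B| = 584 kJ.

Reaction B, by 584 kJ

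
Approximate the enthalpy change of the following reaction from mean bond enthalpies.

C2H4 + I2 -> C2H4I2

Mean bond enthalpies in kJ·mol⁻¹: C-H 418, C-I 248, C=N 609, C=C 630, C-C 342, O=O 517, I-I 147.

ΔH ≈ −61 kJ

Bonds broken (reactants):
  C-H: 4 × 418 = 1672
  C=C: 1 × 630 = 630
  I-I: 1 × 147 = 147
  Σ(broken) = 2449 kJ
Bonds formed (products):
  C-C: 1 × 342 = 342
  C-H: 4 × 418 = 1672
  C-I: 2 × 248 = 496
  Σ(formed) = 2510 kJ
ΔH = Σ(broken) − Σ(formed) = 2449 − 2510 = −61 kJ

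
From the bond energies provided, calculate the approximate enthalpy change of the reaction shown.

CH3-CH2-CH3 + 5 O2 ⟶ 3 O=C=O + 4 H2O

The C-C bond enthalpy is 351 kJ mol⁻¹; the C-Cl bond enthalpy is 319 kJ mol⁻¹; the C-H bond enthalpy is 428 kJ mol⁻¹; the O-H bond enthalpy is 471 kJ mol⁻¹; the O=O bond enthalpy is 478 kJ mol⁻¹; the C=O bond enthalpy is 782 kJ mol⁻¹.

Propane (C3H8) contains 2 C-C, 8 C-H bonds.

Bonds broken (reactants):
  C-C: 2 × 351 = 702
  C-H: 8 × 428 = 3424
  O=O: 5 × 478 = 2390
  Σ(broken) = 6516 kJ
Bonds formed (products):
  C=O: 6 × 782 = 4692
  O-H: 8 × 471 = 3768
  Σ(formed) = 8460 kJ
ΔH = Σ(broken) − Σ(formed) = 6516 − 8460 = −1944 kJ

ΔH ≈ −1944 kJ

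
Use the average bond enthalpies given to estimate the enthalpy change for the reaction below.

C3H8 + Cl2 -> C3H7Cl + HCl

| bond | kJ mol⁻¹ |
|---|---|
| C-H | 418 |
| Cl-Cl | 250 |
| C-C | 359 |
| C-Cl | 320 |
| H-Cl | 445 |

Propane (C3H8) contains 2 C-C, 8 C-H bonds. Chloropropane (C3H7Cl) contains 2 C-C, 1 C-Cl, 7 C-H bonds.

ΔH ≈ −97 kJ

Bonds broken (reactants):
  C-C: 2 × 359 = 718
  C-H: 8 × 418 = 3344
  Cl-Cl: 1 × 250 = 250
  Σ(broken) = 4312 kJ
Bonds formed (products):
  C-C: 2 × 359 = 718
  C-Cl: 1 × 320 = 320
  C-H: 7 × 418 = 2926
  H-Cl: 1 × 445 = 445
  Σ(formed) = 4409 kJ
ΔH = Σ(broken) − Σ(formed) = 4312 − 4409 = −97 kJ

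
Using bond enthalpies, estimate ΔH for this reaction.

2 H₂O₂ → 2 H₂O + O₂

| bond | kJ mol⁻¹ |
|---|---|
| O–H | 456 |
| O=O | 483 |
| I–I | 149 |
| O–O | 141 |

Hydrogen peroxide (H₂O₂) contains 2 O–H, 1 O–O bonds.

Bonds broken (reactants):
  O–H: 4 × 456 = 1824
  O–O: 2 × 141 = 282
  Σ(broken) = 2106 kJ
Bonds formed (products):
  O–H: 4 × 456 = 1824
  O=O: 1 × 483 = 483
  Σ(formed) = 2307 kJ
ΔH = Σ(broken) − Σ(formed) = 2106 − 2307 = −201 kJ

ΔH ≈ −201 kJ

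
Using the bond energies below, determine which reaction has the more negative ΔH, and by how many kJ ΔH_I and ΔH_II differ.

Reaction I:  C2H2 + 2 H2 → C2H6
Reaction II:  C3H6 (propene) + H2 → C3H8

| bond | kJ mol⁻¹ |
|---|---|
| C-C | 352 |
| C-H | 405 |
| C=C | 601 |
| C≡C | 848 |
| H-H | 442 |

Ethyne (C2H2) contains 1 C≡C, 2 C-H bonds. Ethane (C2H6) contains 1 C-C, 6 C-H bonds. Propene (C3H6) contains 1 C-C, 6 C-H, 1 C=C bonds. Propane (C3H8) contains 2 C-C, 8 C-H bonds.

Reaction I, by 121 kJ

Reaction I:
  Bonds broken (reactants):
    C≡C: 1 × 848 = 848
    C-H: 2 × 405 = 810
    H-H: 2 × 442 = 884
    Σ(broken) = 2542 kJ
  Bonds formed (products):
    C-C: 1 × 352 = 352
    C-H: 6 × 405 = 2430
    Σ(formed) = 2782 kJ
  ΔH_I = 2542 − 2782 = −240 kJ
Reaction II:
  Bonds broken (reactants):
    C-C: 1 × 352 = 352
    C-H: 6 × 405 = 2430
    C=C: 1 × 601 = 601
    H-H: 1 × 442 = 442
    Σ(broken) = 3825 kJ
  Bonds formed (products):
    C-C: 2 × 352 = 704
    C-H: 8 × 405 = 3240
    Σ(formed) = 3944 kJ
  ΔH_II = 3825 − 3944 = −119 kJ
ΔH_I − ΔH_II = −121 kJ, so reaction I has the more negative ΔH; |ΔH_I − ΔH_II| = 121 kJ.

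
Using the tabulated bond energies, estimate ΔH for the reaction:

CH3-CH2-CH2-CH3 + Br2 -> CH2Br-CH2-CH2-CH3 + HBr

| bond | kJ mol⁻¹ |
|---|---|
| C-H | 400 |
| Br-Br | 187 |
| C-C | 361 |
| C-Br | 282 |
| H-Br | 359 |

Bonds broken (reactants):
  Br-Br: 1 × 187 = 187
  C-C: 3 × 361 = 1083
  C-H: 10 × 400 = 4000
  Σ(broken) = 5270 kJ
Bonds formed (products):
  C-Br: 1 × 282 = 282
  C-C: 3 × 361 = 1083
  C-H: 9 × 400 = 3600
  H-Br: 1 × 359 = 359
  Σ(formed) = 5324 kJ
ΔH = Σ(broken) − Σ(formed) = 5270 − 5324 = −54 kJ

ΔH ≈ −54 kJ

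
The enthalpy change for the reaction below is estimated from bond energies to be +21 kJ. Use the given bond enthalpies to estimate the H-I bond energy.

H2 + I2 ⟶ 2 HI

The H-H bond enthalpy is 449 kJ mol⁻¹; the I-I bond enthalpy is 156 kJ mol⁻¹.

Let D be the H-I bond energy.
Σ(broken) = 1×449 + 1×156 = 605
Σ(formed) = 2×D = 2D
ΔH = Σ(broken) − Σ(formed) = (605) − (2D) = +605 − 2D
Setting this equal to +21 kJ gives 2D = 584, so D = 292 kJ/mol.

D(H-I) ≈ 292 kJ/mol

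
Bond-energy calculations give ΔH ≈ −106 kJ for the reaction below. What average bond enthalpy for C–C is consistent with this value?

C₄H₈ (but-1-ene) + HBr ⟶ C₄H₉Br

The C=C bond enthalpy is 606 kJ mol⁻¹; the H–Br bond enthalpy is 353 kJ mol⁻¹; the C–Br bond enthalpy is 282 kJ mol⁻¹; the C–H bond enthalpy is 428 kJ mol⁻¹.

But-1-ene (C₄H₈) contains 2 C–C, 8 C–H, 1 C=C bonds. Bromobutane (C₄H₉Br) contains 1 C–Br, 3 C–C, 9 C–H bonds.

Let D be the C–C bond energy.
Σ(broken) = 2×D + 8×428 + 1×606 + 1×353 = 4383 + 2D
Σ(formed) = 1×282 + 3×D + 9×428 = 4134 + 3D
ΔH = Σ(broken) − Σ(formed) = (4383 + 2D) − (4134 + 3D) = +249 − D
Setting this equal to −106 kJ gives D = 355 kJ/mol.

D(C–C) ≈ 355 kJ/mol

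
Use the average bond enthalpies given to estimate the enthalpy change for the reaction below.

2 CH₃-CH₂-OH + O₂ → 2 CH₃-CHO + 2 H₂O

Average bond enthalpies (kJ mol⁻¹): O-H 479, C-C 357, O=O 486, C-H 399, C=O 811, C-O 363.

ΔH ≈ −570 kJ

Bonds broken (reactants):
  C-C: 2 × 357 = 714
  C-H: 10 × 399 = 3990
  C-O: 2 × 363 = 726
  O-H: 2 × 479 = 958
  O=O: 1 × 486 = 486
  Σ(broken) = 6874 kJ
Bonds formed (products):
  C-C: 2 × 357 = 714
  C-H: 8 × 399 = 3192
  C=O: 2 × 811 = 1622
  O-H: 4 × 479 = 1916
  Σ(formed) = 7444 kJ
ΔH = Σ(broken) − Σ(formed) = 6874 − 7444 = −570 kJ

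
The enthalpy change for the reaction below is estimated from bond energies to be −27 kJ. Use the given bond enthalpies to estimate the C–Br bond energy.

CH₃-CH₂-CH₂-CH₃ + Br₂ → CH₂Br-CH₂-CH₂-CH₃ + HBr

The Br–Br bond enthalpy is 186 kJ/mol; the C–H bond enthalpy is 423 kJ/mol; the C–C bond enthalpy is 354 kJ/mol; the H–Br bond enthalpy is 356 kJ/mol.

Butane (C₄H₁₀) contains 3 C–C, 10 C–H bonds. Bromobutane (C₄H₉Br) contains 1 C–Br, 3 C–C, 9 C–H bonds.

D(C–Br) ≈ 280 kJ/mol

Let D be the C–Br bond energy.
Σ(broken) = 1×186 + 3×354 + 10×423 = 5478
Σ(formed) = 1×D + 3×354 + 9×423 + 1×356 = 5225 + D
ΔH = Σ(broken) − Σ(formed) = (5478) − (5225 + D) = +253 − D
Setting this equal to −27 kJ gives D = 280 kJ/mol.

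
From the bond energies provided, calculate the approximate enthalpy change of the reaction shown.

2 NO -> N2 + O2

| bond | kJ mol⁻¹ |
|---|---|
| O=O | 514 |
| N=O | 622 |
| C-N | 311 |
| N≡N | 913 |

Bonds broken (reactants):
  N=O: 2 × 622 = 1244
  Σ(broken) = 1244 kJ
Bonds formed (products):
  N≡N: 1 × 913 = 913
  O=O: 1 × 514 = 514
  Σ(formed) = 1427 kJ
ΔH = Σ(broken) − Σ(formed) = 1244 − 1427 = −183 kJ

ΔH ≈ −183 kJ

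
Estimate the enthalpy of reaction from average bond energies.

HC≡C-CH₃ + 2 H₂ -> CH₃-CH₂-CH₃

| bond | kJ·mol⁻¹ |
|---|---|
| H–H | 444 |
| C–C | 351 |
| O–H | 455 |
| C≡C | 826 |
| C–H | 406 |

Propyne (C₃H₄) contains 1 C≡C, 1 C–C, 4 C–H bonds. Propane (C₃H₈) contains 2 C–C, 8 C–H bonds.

ΔH ≈ −261 kJ

Bonds broken (reactants):
  C≡C: 1 × 826 = 826
  C–C: 1 × 351 = 351
  C–H: 4 × 406 = 1624
  H–H: 2 × 444 = 888
  Σ(broken) = 3689 kJ
Bonds formed (products):
  C–C: 2 × 351 = 702
  C–H: 8 × 406 = 3248
  Σ(formed) = 3950 kJ
ΔH = Σ(broken) − Σ(formed) = 3689 − 3950 = −261 kJ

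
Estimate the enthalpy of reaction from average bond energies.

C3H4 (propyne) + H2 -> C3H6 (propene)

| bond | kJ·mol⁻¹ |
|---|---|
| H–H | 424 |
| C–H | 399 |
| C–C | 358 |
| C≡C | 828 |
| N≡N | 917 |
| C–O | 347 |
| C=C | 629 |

Bonds broken (reactants):
  C≡C: 1 × 828 = 828
  C–C: 1 × 358 = 358
  C–H: 4 × 399 = 1596
  H–H: 1 × 424 = 424
  Σ(broken) = 3206 kJ
Bonds formed (products):
  C–C: 1 × 358 = 358
  C–H: 6 × 399 = 2394
  C=C: 1 × 629 = 629
  Σ(formed) = 3381 kJ
ΔH = Σ(broken) − Σ(formed) = 3206 − 3381 = −175 kJ

ΔH ≈ −175 kJ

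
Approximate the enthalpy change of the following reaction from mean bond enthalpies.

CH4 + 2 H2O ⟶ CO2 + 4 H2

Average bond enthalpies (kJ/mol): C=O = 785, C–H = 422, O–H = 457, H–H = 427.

ΔH ≈ +238 kJ

Bonds broken (reactants):
  C–H: 4 × 422 = 1688
  O–H: 4 × 457 = 1828
  Σ(broken) = 3516 kJ
Bonds formed (products):
  C=O: 2 × 785 = 1570
  H–H: 4 × 427 = 1708
  Σ(formed) = 3278 kJ
ΔH = Σ(broken) − Σ(formed) = 3516 − 3278 = +238 kJ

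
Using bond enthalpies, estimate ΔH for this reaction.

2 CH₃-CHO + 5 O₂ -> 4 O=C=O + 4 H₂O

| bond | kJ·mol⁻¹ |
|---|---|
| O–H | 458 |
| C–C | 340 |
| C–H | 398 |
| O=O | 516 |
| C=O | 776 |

Bonds broken (reactants):
  C–C: 2 × 340 = 680
  C–H: 8 × 398 = 3184
  C=O: 2 × 776 = 1552
  O=O: 5 × 516 = 2580
  Σ(broken) = 7996 kJ
Bonds formed (products):
  C=O: 8 × 776 = 6208
  O–H: 8 × 458 = 3664
  Σ(formed) = 9872 kJ
ΔH = Σ(broken) − Σ(formed) = 7996 − 9872 = −1876 kJ

ΔH ≈ −1876 kJ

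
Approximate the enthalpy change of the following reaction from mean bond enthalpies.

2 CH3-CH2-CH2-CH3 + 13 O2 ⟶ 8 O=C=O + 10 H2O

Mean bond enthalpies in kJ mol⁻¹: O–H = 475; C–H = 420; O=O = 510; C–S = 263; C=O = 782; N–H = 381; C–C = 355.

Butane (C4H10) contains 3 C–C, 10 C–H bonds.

Bonds broken (reactants):
  C–C: 6 × 355 = 2130
  C–H: 20 × 420 = 8400
  O=O: 13 × 510 = 6630
  Σ(broken) = 17160 kJ
Bonds formed (products):
  C=O: 16 × 782 = 12512
  O–H: 20 × 475 = 9500
  Σ(formed) = 22012 kJ
ΔH = Σ(broken) − Σ(formed) = 17160 − 22012 = −4852 kJ

ΔH ≈ −4852 kJ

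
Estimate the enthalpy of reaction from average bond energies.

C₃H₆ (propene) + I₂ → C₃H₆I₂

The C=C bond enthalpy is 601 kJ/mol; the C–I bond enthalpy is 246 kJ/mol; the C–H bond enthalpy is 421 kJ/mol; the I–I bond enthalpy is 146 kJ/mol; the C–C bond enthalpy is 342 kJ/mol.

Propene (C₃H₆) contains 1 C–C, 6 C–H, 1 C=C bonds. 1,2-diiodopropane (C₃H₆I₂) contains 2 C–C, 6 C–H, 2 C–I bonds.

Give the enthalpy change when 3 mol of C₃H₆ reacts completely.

Bonds broken (reactants):
  C–C: 1 × 342 = 342
  C–H: 6 × 421 = 2526
  C=C: 1 × 601 = 601
  I–I: 1 × 146 = 146
  Σ(broken) = 3615 kJ
Bonds formed (products):
  C–C: 2 × 342 = 684
  C–H: 6 × 421 = 2526
  C–I: 2 × 246 = 492
  Σ(formed) = 3702 kJ
ΔH = Σ(broken) − Σ(formed) = 3615 − 3702 = −87 kJ
For 3× the reaction as written: 3 × (−87) = −261 kJ

ΔH = −261 kJ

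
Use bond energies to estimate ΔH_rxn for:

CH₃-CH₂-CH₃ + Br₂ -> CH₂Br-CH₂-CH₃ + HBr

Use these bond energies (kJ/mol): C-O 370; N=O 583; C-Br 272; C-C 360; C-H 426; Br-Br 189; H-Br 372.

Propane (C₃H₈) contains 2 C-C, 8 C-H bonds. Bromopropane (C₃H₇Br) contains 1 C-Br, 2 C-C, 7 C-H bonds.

Bonds broken (reactants):
  Br-Br: 1 × 189 = 189
  C-C: 2 × 360 = 720
  C-H: 8 × 426 = 3408
  Σ(broken) = 4317 kJ
Bonds formed (products):
  C-Br: 1 × 272 = 272
  C-C: 2 × 360 = 720
  C-H: 7 × 426 = 2982
  H-Br: 1 × 372 = 372
  Σ(formed) = 4346 kJ
ΔH = Σ(broken) − Σ(formed) = 4317 − 4346 = −29 kJ

ΔH ≈ −29 kJ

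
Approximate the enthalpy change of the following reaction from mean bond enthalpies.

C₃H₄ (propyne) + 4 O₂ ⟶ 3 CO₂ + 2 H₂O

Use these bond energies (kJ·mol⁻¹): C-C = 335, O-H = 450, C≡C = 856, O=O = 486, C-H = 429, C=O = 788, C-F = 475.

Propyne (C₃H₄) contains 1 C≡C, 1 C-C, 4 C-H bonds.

ΔH ≈ −1677 kJ

Bonds broken (reactants):
  C≡C: 1 × 856 = 856
  C-C: 1 × 335 = 335
  C-H: 4 × 429 = 1716
  O=O: 4 × 486 = 1944
  Σ(broken) = 4851 kJ
Bonds formed (products):
  C=O: 6 × 788 = 4728
  O-H: 4 × 450 = 1800
  Σ(formed) = 6528 kJ
ΔH = Σ(broken) − Σ(formed) = 4851 − 6528 = −1677 kJ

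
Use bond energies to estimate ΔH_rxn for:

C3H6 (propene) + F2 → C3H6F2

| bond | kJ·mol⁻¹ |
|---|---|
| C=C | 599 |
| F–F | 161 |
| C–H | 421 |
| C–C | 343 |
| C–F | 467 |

Bonds broken (reactants):
  C–C: 1 × 343 = 343
  C–H: 6 × 421 = 2526
  C=C: 1 × 599 = 599
  F–F: 1 × 161 = 161
  Σ(broken) = 3629 kJ
Bonds formed (products):
  C–C: 2 × 343 = 686
  C–F: 2 × 467 = 934
  C–H: 6 × 421 = 2526
  Σ(formed) = 4146 kJ
ΔH = Σ(broken) − Σ(formed) = 3629 − 4146 = −517 kJ

ΔH ≈ −517 kJ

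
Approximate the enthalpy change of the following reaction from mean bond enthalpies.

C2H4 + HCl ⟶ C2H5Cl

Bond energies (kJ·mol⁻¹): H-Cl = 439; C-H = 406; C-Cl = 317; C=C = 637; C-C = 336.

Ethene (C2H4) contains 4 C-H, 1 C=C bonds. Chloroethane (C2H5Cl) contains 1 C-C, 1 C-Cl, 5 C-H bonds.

ΔH ≈ +17 kJ

Bonds broken (reactants):
  C-H: 4 × 406 = 1624
  C=C: 1 × 637 = 637
  H-Cl: 1 × 439 = 439
  Σ(broken) = 2700 kJ
Bonds formed (products):
  C-C: 1 × 336 = 336
  C-Cl: 1 × 317 = 317
  C-H: 5 × 406 = 2030
  Σ(formed) = 2683 kJ
ΔH = Σ(broken) − Σ(formed) = 2700 − 2683 = +17 kJ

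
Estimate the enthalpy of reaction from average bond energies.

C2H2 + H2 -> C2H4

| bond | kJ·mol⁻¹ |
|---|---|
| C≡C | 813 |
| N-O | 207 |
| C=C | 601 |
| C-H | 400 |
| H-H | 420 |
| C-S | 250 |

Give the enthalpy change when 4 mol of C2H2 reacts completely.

ΔH = −672 kJ

Bonds broken (reactants):
  C≡C: 1 × 813 = 813
  C-H: 2 × 400 = 800
  H-H: 1 × 420 = 420
  Σ(broken) = 2033 kJ
Bonds formed (products):
  C-H: 4 × 400 = 1600
  C=C: 1 × 601 = 601
  Σ(formed) = 2201 kJ
ΔH = Σ(broken) − Σ(formed) = 2033 − 2201 = −168 kJ
For 4× the reaction as written: 4 × (−168) = −672 kJ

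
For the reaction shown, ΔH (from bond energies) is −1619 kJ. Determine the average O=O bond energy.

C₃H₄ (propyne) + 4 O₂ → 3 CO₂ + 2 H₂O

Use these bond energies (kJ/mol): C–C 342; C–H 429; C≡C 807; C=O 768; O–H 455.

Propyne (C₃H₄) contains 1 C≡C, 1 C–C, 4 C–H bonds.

D(O=O) ≈ 486 kJ/mol

Let D be the O=O bond energy.
Σ(broken) = 1×807 + 1×342 + 4×429 + 4×D = 2865 + 4D
Σ(formed) = 6×768 + 4×455 = 6428
ΔH = Σ(broken) − Σ(formed) = (2865 + 4D) − (6428) = −3563 + 4D
Setting this equal to −1619 kJ gives 4D = 1944, so D = 486 kJ/mol.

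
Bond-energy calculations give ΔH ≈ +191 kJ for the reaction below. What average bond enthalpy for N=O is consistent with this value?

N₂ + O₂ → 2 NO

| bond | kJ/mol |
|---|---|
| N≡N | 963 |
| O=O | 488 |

Let D be the N=O bond energy.
Σ(broken) = 1×963 + 1×488 = 1451
Σ(formed) = 2×D = 2D
ΔH = Σ(broken) − Σ(formed) = (1451) − (2D) = +1451 − 2D
Setting this equal to +191 kJ gives 2D = 1260, so D = 630 kJ/mol.

D(N=O) ≈ 630 kJ/mol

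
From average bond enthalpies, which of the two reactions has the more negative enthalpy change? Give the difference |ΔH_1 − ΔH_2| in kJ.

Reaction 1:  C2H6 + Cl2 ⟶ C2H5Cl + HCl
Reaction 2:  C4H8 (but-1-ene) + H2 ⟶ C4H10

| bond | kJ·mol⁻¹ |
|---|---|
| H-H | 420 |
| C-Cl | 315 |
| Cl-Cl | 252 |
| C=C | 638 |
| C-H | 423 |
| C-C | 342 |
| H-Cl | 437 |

Reaction 1:
  Bonds broken (reactants):
    C-C: 1 × 342 = 342
    C-H: 6 × 423 = 2538
    Cl-Cl: 1 × 252 = 252
    Σ(broken) = 3132 kJ
  Bonds formed (products):
    C-C: 1 × 342 = 342
    C-Cl: 1 × 315 = 315
    C-H: 5 × 423 = 2115
    H-Cl: 1 × 437 = 437
    Σ(formed) = 3209 kJ
  ΔH_1 = 3132 − 3209 = −77 kJ
Reaction 2:
  Bonds broken (reactants):
    C-C: 2 × 342 = 684
    C-H: 8 × 423 = 3384
    C=C: 1 × 638 = 638
    H-H: 1 × 420 = 420
    Σ(broken) = 5126 kJ
  Bonds formed (products):
    C-C: 3 × 342 = 1026
    C-H: 10 × 423 = 4230
    Σ(formed) = 5256 kJ
  ΔH_2 = 5126 − 5256 = −130 kJ
ΔH_1 − ΔH_2 = +53 kJ, so reaction 2 has the more negative ΔH; |ΔH_1 − ΔH_2| = 53 kJ.

Reaction 2, by 53 kJ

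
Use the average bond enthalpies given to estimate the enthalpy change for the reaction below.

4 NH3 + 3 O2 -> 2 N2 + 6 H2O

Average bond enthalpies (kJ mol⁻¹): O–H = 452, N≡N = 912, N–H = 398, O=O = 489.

ΔH ≈ −1005 kJ

Bonds broken (reactants):
  N–H: 12 × 398 = 4776
  O=O: 3 × 489 = 1467
  Σ(broken) = 6243 kJ
Bonds formed (products):
  N≡N: 2 × 912 = 1824
  O–H: 12 × 452 = 5424
  Σ(formed) = 7248 kJ
ΔH = Σ(broken) − Σ(formed) = 6243 − 7248 = −1005 kJ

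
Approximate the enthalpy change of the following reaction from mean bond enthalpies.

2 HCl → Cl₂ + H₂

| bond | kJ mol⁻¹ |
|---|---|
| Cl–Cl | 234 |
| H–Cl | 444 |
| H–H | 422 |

Bonds broken (reactants):
  H–Cl: 2 × 444 = 888
  Σ(broken) = 888 kJ
Bonds formed (products):
  Cl–Cl: 1 × 234 = 234
  H–H: 1 × 422 = 422
  Σ(formed) = 656 kJ
ΔH = Σ(broken) − Σ(formed) = 888 − 656 = +232 kJ

ΔH ≈ +232 kJ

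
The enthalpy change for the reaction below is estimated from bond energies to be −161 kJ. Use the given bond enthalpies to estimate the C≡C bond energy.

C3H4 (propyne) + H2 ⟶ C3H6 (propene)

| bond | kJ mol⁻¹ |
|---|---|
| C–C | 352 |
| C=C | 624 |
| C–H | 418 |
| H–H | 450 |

D(C≡C) ≈ 849 kJ/mol

Let D be the C≡C bond energy.
Σ(broken) = 1×D + 1×352 + 4×418 + 1×450 = 2474 + D
Σ(formed) = 1×352 + 6×418 + 1×624 = 3484
ΔH = Σ(broken) − Σ(formed) = (2474 + D) − (3484) = −1010 + D
Setting this equal to −161 kJ gives D = 849 kJ/mol.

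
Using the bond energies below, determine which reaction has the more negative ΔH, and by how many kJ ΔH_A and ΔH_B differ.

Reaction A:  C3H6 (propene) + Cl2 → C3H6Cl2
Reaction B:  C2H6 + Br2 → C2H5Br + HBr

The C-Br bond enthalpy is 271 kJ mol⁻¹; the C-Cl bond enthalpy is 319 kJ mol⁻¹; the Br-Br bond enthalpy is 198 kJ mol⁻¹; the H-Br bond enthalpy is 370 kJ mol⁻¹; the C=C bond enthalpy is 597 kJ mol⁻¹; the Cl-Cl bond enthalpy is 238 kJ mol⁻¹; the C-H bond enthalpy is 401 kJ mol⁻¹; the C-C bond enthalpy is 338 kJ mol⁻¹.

Reaction A, by 99 kJ

Reaction A:
  Bonds broken (reactants):
    C-C: 1 × 338 = 338
    C-H: 6 × 401 = 2406
    C=C: 1 × 597 = 597
    Cl-Cl: 1 × 238 = 238
    Σ(broken) = 3579 kJ
  Bonds formed (products):
    C-C: 2 × 338 = 676
    C-Cl: 2 × 319 = 638
    C-H: 6 × 401 = 2406
    Σ(formed) = 3720 kJ
  ΔH_A = 3579 − 3720 = −141 kJ
Reaction B:
  Bonds broken (reactants):
    Br-Br: 1 × 198 = 198
    C-C: 1 × 338 = 338
    C-H: 6 × 401 = 2406
    Σ(broken) = 2942 kJ
  Bonds formed (products):
    C-Br: 1 × 271 = 271
    C-C: 1 × 338 = 338
    C-H: 5 × 401 = 2005
    H-Br: 1 × 370 = 370
    Σ(formed) = 2984 kJ
  ΔH_B = 2942 − 2984 = −42 kJ
ΔH_A − ΔH_B = −99 kJ, so reaction A has the more negative ΔH; |ΔH_A − ΔH_B| = 99 kJ.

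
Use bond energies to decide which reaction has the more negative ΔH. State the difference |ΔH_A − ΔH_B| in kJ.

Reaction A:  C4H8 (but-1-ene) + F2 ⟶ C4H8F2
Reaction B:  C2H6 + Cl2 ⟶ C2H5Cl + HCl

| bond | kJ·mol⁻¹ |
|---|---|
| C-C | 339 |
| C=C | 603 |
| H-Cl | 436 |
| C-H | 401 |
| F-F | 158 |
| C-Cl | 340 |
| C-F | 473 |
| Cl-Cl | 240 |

Reaction A:
  Bonds broken (reactants):
    C-C: 2 × 339 = 678
    C-H: 8 × 401 = 3208
    C=C: 1 × 603 = 603
    F-F: 1 × 158 = 158
    Σ(broken) = 4647 kJ
  Bonds formed (products):
    C-C: 3 × 339 = 1017
    C-F: 2 × 473 = 946
    C-H: 8 × 401 = 3208
    Σ(formed) = 5171 kJ
  ΔH_A = 4647 − 5171 = −524 kJ
Reaction B:
  Bonds broken (reactants):
    C-C: 1 × 339 = 339
    C-H: 6 × 401 = 2406
    Cl-Cl: 1 × 240 = 240
    Σ(broken) = 2985 kJ
  Bonds formed (products):
    C-C: 1 × 339 = 339
    C-Cl: 1 × 340 = 340
    C-H: 5 × 401 = 2005
    H-Cl: 1 × 436 = 436
    Σ(formed) = 3120 kJ
  ΔH_B = 2985 − 3120 = −135 kJ
ΔH_A − ΔH_B = −389 kJ, so reaction A has the more negative ΔH; |ΔH_A − ΔH_B| = 389 kJ.

Reaction A, by 389 kJ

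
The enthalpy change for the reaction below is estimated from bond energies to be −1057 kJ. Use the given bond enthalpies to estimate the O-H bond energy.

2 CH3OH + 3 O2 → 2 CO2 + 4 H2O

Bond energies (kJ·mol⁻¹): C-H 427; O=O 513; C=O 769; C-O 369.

Let D be the O-H bond energy.
Σ(broken) = 6×427 + 2×369 + 2×D + 3×513 = 4839 + 2D
Σ(formed) = 4×769 + 8×D = 3076 + 8D
ΔH = Σ(broken) − Σ(formed) = (4839 + 2D) − (3076 + 8D) = +1763 − 6D
Setting this equal to −1057 kJ gives 6D = 2820, so D = 470 kJ/mol.

D(O-H) ≈ 470 kJ/mol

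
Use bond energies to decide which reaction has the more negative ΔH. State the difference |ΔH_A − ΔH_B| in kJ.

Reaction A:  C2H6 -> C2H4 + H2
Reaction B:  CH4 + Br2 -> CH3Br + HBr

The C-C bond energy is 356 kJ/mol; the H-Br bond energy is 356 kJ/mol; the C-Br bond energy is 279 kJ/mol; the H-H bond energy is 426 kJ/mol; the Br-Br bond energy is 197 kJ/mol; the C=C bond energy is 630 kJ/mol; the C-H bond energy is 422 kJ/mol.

Reaction A:
  Bonds broken (reactants):
    C-C: 1 × 356 = 356
    C-H: 6 × 422 = 2532
    Σ(broken) = 2888 kJ
  Bonds formed (products):
    C-H: 4 × 422 = 1688
    C=C: 1 × 630 = 630
    H-H: 1 × 426 = 426
    Σ(formed) = 2744 kJ
  ΔH_A = 2888 − 2744 = +144 kJ
Reaction B:
  Bonds broken (reactants):
    Br-Br: 1 × 197 = 197
    C-H: 4 × 422 = 1688
    Σ(broken) = 1885 kJ
  Bonds formed (products):
    C-Br: 1 × 279 = 279
    C-H: 3 × 422 = 1266
    H-Br: 1 × 356 = 356
    Σ(formed) = 1901 kJ
  ΔH_B = 1885 − 1901 = −16 kJ
ΔH_A − ΔH_B = +160 kJ, so reaction B has the more negative ΔH; |ΔH_A − ΔH_B| = 160 kJ.

Reaction B, by 160 kJ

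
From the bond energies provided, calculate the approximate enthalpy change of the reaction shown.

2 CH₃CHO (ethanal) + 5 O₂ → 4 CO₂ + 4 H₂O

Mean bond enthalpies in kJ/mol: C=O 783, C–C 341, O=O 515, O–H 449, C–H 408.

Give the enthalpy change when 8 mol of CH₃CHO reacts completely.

ΔH = −7076 kJ

Bonds broken (reactants):
  C–C: 2 × 341 = 682
  C–H: 8 × 408 = 3264
  C=O: 2 × 783 = 1566
  O=O: 5 × 515 = 2575
  Σ(broken) = 8087 kJ
Bonds formed (products):
  C=O: 8 × 783 = 6264
  O–H: 8 × 449 = 3592
  Σ(formed) = 9856 kJ
ΔH = Σ(broken) − Σ(formed) = 8087 − 9856 = −1769 kJ
For 4× the reaction as written: 4 × (−1769) = −7076 kJ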